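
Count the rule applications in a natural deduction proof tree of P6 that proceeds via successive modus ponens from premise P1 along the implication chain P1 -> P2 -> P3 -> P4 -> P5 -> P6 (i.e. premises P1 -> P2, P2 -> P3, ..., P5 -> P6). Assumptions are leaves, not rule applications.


We have a chain: P1 -> P2 -> P3 -> P4 -> P5 -> P6.
Each modus ponens application produces the next variable.
The chain has 6 propositions, so 6-1 = 5 modus ponens steps.
Total inference nodes = 5

5


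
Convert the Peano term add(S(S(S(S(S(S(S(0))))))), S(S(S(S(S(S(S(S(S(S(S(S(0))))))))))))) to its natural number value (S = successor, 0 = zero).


add(S^7(0), S^12(0)):
S^7(0) = 7
S^12(0) = 12
7 + 12 = 19

19


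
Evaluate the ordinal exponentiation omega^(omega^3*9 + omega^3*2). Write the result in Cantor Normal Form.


omega^(omega^3*9 + omega^3*2):
Both terms of the exponent have the same exponent 3, so they merge: omega^3*9 + omega^3*2 = omega^3*(9+2) = omega^3*11.
omega raised to a CNF ordinal is a single CNF term: Result = omega^(omega^3*11)

omega^(omega^3*11)


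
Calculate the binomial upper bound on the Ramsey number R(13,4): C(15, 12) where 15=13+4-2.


R(13,4) <= C(13+4-2, 13-1) = C(15, 12)
C(15, 12) = 15! / (12! * 3!)
= 455

455


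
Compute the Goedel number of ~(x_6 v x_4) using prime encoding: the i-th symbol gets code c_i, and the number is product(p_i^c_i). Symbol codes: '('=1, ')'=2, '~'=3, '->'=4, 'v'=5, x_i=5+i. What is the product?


Formula: ~(x_6 v x_4)
Symbol codes: [3, 1, 11, 5, 9, 2]
Primes: [2, 3, 5, 7, 11, 13]
p_1^3 = 2^3 = 8
p_2^1 = 3^1 = 3
p_3^11 = 5^11 = 48828125
p_4^5 = 7^5 = 16807
p_5^9 = 11^9 = 2357947691
p_6^2 = 13^2 = 169
Product = 7848602972350374609375000

7848602972350374609375000


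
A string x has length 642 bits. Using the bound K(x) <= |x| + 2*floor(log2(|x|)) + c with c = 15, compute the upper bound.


floor(log2(642)) = 9
2 * 9 = 18
K(x) <= 642 + 18 + 15 = 675

675


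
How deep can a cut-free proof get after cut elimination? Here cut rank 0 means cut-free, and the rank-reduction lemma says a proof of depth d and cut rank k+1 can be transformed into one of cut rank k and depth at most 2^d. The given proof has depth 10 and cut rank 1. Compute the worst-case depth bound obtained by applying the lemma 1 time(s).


Each rank reduction sends depth d to at most 2^d; cut rank r needs r reductions.
2_0(10) = 10
2_1(10) = 2^10 = 1024
Cut-free depth bound = 1024

1024


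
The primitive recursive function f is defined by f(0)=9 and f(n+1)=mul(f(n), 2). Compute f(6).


f(0) = 9
f(1) = mul(f(0), 2) = mul(9, 2) = 18
f(2) = mul(f(1), 2) = mul(18, 2) = 36
f(3) = mul(f(2), 2) = mul(36, 2) = 72
f(4) = mul(f(3), 2) = mul(72, 2) = 144
f(5) = mul(f(4), 2) = mul(144, 2) = 288
f(6) = mul(f(5), 2) = mul(288, 2) = 576


576


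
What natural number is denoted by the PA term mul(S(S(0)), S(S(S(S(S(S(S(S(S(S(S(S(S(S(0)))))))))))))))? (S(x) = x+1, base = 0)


mul(S^2(0), S^14(0)):
S^2(0) = 2
S^14(0) = 14
2 * 14 = 28

28


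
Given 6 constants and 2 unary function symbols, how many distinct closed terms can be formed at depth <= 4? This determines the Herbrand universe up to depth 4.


Herbrand terms by depth:
Depth 0: 6 constants
Depth 1: 12 new terms (running total: 18)
Depth 2: 24 new terms (running total: 42)
Depth 3: 48 new terms (running total: 90)
Depth 4: 96 new terms (running total: 186)
Total distinct ground terms = 186

186


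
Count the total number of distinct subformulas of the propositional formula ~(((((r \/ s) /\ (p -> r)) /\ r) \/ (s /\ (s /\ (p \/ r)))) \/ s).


Formula: ~(((((r \/ s) /\ (p -> r)) /\ r) \/ (s /\ (s /\ (p \/ r)))) \/ s)
Subformulas found:
  1. s
  2. r
  3. p
  4. (r \/ s)
  5. (p -> r)
  6. (p \/ r)
  7. (s /\ (p \/ r))
  8. (s /\ (s /\ (p \/ r)))
  9. ((r \/ s) /\ (p -> r))
  10. (((r \/ s) /\ (p -> r)) /\ r)
  11. ((((r \/ s) /\ (p -> r)) /\ r) \/ (s /\ (s /\ (p \/ r))))
  12. (((((r \/ s) /\ (p -> r)) /\ r) \/ (s /\ (s /\ (p \/ r)))) \/ s)
  13. ~(((((r \/ s) /\ (p -> r)) /\ r) \/ (s /\ (s /\ (p \/ r)))) \/ s)
Total distinct subformulas = 13

13


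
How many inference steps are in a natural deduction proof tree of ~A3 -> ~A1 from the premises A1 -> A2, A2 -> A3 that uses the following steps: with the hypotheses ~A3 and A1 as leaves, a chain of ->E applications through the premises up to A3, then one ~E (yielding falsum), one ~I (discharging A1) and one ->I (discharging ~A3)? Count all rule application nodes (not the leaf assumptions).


From hypothesis A1, 2 ->E steps along the 2 premises yield A3.
~E with hypothesis ~A3 gives falsum (1 node); ~I discharging A1 gives ~A1 (1 node); ->I discharging ~A3 gives the goal (1 node).
Total = 2 + 3 = 5 inference nodes.

5


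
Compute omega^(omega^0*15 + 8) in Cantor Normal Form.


omega^(omega^0*15 + 8):
omega^0 = 1, so the exponent is 15 + 8 = 23 (finite ordinal addition).
Result = omega^23, already a single CNF term.

omega^23


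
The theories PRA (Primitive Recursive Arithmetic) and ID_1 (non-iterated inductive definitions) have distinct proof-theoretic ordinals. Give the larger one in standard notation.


Proof-theoretic ordinal of PRA (Primitive Recursive Arithmetic): omega^omega
Proof-theoretic ordinal of ID_1 (non-iterated inductive definitions): psi_0(epsilon_{Omega+1})
Comparing: omega^omega < psi_0(epsilon_{Omega+1}).
The larger ordinal is psi_0(epsilon_{Omega+1}) (from ID_1 (non-iterated inductive definitions)).

psi_0(epsilon_{Omega+1})


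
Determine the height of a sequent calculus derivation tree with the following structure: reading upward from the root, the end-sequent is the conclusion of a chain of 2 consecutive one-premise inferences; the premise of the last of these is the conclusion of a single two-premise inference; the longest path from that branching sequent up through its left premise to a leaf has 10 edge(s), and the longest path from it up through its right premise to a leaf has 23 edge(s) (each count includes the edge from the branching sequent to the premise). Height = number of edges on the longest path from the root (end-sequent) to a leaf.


Longest path through the left premise: 10 edges (measured from the branching sequent)
Longest path through the right premise: 23 edges
Height of the subtree rooted at the branching sequent: max(10, 23) = 23
The branching sequent sits 2 edges above the root (the chain of one-premise inferences), so height = 23 + 2 = 25

25


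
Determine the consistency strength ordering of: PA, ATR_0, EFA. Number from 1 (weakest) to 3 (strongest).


Ordering by consistency strength:
1. EFA
2. PA
3. ATR_0


PA=2, ATR_0=3, EFA=1


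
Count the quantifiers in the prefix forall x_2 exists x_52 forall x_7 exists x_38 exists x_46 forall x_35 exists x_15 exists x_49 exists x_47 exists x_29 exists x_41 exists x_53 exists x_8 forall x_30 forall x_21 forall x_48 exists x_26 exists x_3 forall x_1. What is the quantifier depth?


Quantifier prefix has 19 quantifier symbols.
Quantifier depth = 19

19


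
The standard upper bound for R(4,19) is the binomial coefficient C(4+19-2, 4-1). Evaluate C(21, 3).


R(4,19) <= C(4+19-2, 4-1) = C(21, 3)
C(21, 3) = 21! / (3! * 18!)
= 1330

1330


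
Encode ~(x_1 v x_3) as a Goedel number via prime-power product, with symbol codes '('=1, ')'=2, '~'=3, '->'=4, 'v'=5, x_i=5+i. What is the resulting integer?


Formula: ~(x_1 v x_3)
Symbol codes: [3, 1, 6, 5, 8, 2]
Primes: [2, 3, 5, 7, 11, 13]
p_1^3 = 2^3 = 8
p_2^1 = 3^1 = 3
p_3^6 = 5^6 = 15625
p_4^5 = 7^5 = 16807
p_5^8 = 11^8 = 214358881
p_6^2 = 13^2 = 169
Product = 228322995559283625000

228322995559283625000


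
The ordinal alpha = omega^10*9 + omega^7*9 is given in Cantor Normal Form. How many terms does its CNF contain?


CNF: omega^10*9 + omega^7*9
Count the summands separated by '+':
  term 1: omega^10*9
  term 2: omega^7*9
Total terms = 2

2


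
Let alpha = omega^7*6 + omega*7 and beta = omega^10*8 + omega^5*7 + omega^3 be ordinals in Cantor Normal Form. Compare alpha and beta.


Compare term by term from highest exponent:
alpha = omega^7*6 + omega*7
beta = omega^10*8 + omega^5*7 + omega^3
Term 1: alpha has omega^7*6, beta has omega^10*8
Term 2: alpha has omega^1*7, beta has omega^5*7
Term 3: alpha has omega^0*0, beta has omega^3*1
Result: alpha < beta

alpha < beta


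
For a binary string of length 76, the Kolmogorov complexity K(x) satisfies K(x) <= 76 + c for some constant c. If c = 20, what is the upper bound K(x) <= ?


K(x) <= |x| + c = 76 + 20 = 96

96


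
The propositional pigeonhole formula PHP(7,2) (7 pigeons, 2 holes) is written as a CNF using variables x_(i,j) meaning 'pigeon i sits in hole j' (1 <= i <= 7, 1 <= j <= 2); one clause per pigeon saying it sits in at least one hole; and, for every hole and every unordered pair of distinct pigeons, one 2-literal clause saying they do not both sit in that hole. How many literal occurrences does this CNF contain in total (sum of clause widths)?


PHP(7,2): 7 pigeons, 2 holes, 7*2 = 14 variables.
- pigeon clauses: one per pigeon -> 7 clauses of width 2 -> 14 literals
- hole clauses: 2 holes * C(7,2) = 2 * 21 -> 42 clauses of width 2 -> 84 literals
Total literal occurrences = 14 + 84 = 98

98


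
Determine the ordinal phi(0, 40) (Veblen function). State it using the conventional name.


phi(0, 40):
phi(0, beta) = omega^beta by definition.
phi(0, 40) = omega^40

omega^40


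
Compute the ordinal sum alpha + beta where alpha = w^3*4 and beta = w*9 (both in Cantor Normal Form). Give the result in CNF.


Ordinal addition w^3*4 + w*9:
Leading exponent of alpha (3) > leading exponent of beta (1).
Since alpha's term has higher exponent than beta's leading term,
the sum is simply alpha followed by beta.
Result = w^3*4 + w*9

w^3*4 + w*9


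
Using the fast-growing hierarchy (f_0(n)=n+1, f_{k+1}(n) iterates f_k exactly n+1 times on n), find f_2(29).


f_2(29) = f_1^30(29)
f_1(m) = 2m + 1.
Iterating: f_1^k(n) = 2^k*(n+1) - 1.
f_2(29) = 2^30*(29+1) - 1 = 1073741824*30 - 1 = 32212254719

32212254719


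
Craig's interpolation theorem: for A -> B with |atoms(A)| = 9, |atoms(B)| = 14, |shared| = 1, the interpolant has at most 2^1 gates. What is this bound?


Shared atoms = 1
Craig interpolant size bound = 2^1
= 2

2


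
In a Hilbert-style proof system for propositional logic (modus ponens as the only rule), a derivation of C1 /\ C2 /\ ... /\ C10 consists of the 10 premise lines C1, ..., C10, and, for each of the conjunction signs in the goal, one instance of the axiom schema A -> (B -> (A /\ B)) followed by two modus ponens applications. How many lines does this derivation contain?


Conjoining 10 premises:
- 10 premise lines
- the goal has 9 conjunction signs; each costs 1 axiom instance + 2 MP = 3 lines: 3 * 9 = 27
Total = 10 + 27 = 37 lines.

37


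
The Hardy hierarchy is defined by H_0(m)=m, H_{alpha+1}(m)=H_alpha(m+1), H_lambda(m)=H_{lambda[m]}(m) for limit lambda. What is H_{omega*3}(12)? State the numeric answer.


H_{omega*3}(12):
For the Hardy hierarchy, H_{omega*k}(n) = 2^k * n.
2^3 = 8.
8 * 12 = 96

96


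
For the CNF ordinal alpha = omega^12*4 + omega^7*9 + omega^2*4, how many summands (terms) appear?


CNF: omega^12*4 + omega^7*9 + omega^2*4
Count the summands separated by '+':
  term 1: omega^12*4
  term 2: omega^7*9
  term 3: omega^2*4
Total terms = 3

3


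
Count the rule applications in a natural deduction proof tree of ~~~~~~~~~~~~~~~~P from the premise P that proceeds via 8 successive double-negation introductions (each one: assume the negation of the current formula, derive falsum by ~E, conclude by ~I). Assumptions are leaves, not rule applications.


Each double-negation introduction (from C infer ~~C) uses 2 inference nodes: one ~E (C and ~C give falsum) and one ~I (discharge ~C).
8 double negations = 8 * 2 = 16 inference nodes.

16


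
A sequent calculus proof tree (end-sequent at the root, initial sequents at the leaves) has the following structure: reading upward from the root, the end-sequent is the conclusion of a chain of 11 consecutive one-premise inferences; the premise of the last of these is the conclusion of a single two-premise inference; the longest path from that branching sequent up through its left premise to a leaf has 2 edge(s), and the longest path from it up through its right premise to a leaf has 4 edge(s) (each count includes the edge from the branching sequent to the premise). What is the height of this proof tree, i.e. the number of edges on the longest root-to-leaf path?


Longest path through the left premise: 2 edges (measured from the branching sequent)
Longest path through the right premise: 4 edges
Height of the subtree rooted at the branching sequent: max(2, 4) = 4
The branching sequent sits 11 edges above the root (the chain of one-premise inferences), so height = 4 + 11 = 15

15


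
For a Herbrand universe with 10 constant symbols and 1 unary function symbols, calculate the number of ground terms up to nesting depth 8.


Herbrand terms by depth:
Depth 0: 10 constants
Depth 1: 10 new terms (running total: 20)
Depth 2: 10 new terms (running total: 30)
Depth 3: 10 new terms (running total: 40)
Depth 4: 10 new terms (running total: 50)
Depth 5: 10 new terms (running total: 60)
Depth 6: 10 new terms (running total: 70)
Depth 7: 10 new terms (running total: 80)
Depth 8: 10 new terms (running total: 90)
Total distinct ground terms = 90

90


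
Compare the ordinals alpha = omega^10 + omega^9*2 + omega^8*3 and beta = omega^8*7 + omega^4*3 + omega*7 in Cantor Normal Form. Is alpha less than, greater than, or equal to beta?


Compare term by term from highest exponent:
alpha = omega^10 + omega^9*2 + omega^8*3
beta = omega^8*7 + omega^4*3 + omega*7
Term 1: alpha has omega^10*1, beta has omega^8*7
Term 2: alpha has omega^9*2, beta has omega^4*3
Term 3: alpha has omega^8*3, beta has omega^1*7
Result: alpha > beta

alpha > beta


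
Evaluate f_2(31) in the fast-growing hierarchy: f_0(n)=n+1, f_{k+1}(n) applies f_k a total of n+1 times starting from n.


f_2(31) = f_1^32(31)
f_1(m) = 2m + 1.
Iterating: f_1^k(n) = 2^k*(n+1) - 1.
f_2(31) = 2^32*(31+1) - 1 = 4294967296*32 - 1 = 137438953471

137438953471


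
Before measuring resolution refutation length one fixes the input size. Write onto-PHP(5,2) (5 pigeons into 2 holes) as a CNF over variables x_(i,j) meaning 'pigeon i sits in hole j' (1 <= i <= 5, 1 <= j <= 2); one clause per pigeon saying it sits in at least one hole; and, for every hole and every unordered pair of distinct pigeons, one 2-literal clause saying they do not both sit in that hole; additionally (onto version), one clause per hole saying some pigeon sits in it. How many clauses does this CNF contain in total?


onto-PHP(5,2): 5 pigeons, 2 holes, 5*2 = 10 variables.
- pigeon clauses: one per pigeon -> 5 clauses
- hole clauses: 2 holes * C(5,2) = 2 * 10 -> 20 clauses
- onto clauses: one per hole -> 2 clauses
Total clauses = 5 + 20 + 2 = 27

27


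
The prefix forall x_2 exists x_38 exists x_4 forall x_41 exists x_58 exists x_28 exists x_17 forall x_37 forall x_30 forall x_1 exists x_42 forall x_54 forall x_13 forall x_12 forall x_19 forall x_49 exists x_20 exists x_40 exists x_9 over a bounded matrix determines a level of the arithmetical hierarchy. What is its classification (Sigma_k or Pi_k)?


Leading quantifier is forall, so the class is Pi.
Number of quantifier blocks = alternations + 1 = 7 + 1 = 8.
Classification: Pi_8

Pi_8


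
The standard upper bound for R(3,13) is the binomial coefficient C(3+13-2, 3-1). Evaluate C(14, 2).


R(3,13) <= C(3+13-2, 3-1) = C(14, 2)
C(14, 2) = 14! / (2! * 12!)
= 91

91


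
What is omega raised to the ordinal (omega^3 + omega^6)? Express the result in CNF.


omega^(omega^3 + omega^6):
In ordinal addition a term is absorbed by a following term of strictly larger exponent: 3 < 6, so omega^3 + omega^6 = omega^6.
omega raised to a CNF ordinal is a single CNF term: Result = omega^(omega^6)

omega^(omega^6)


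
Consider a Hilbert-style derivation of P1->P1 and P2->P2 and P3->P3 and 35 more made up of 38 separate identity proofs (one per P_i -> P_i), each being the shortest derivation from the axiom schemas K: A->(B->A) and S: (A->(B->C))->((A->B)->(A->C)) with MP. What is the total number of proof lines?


The shortest proof of A->A from K and S in the Hilbert calculus has exactly 5 lines:
(1) K instance A->((A->A)->A), (2) S instance, (3) MP on 1,2, (4) K instance A->(A->A), (5) MP on 3,4.
For 38 independent identities: 38 * 5 = 190 lines total.

190


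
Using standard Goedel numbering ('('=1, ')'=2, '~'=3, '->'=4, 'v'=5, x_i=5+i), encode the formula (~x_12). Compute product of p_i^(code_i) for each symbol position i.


Formula: (~x_12)
Symbol codes: [1, 3, 17, 2]
Primes: [2, 3, 5, 7]
p_1^1 = 2^1 = 2
p_2^3 = 3^3 = 27
p_3^17 = 5^17 = 762939453125
p_4^2 = 7^2 = 49
Product = 2018737792968750

2018737792968750


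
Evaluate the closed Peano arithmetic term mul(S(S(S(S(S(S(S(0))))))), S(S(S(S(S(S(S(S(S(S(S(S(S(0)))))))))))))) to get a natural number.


mul(S^7(0), S^13(0)):
S^7(0) = 7
S^13(0) = 13
7 * 13 = 91

91


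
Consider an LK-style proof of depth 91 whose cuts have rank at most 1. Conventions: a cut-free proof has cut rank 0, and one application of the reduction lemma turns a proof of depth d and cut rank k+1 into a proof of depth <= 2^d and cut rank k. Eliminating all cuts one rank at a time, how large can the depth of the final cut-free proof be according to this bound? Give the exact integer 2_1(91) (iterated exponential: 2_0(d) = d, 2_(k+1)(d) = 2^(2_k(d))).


Each rank reduction sends depth d to at most 2^d; cut rank r needs r reductions.
2_0(91) = 91
2_1(91) = 2^91 = 2475880078570760549798248448
Cut-free depth bound = 2475880078570760549798248448

2475880078570760549798248448


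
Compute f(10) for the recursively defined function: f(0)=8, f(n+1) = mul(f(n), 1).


f(0) = 8
f(1) = mul(f(0), 1) = mul(8, 1) = 8
f(2) = mul(f(1), 1) = mul(8, 1) = 8
f(3) = mul(f(2), 1) = mul(8, 1) = 8
f(4) = mul(f(3), 1) = mul(8, 1) = 8
f(5) = mul(f(4), 1) = mul(8, 1) = 8
f(6) = mul(f(5), 1) = mul(8, 1) = 8
f(7) = mul(f(6), 1) = mul(8, 1) = 8
f(8) = mul(f(7), 1) = mul(8, 1) = 8
f(9) = mul(f(8), 1) = mul(8, 1) = 8
f(10) = mul(f(9), 1) = mul(8, 1) = 8


8


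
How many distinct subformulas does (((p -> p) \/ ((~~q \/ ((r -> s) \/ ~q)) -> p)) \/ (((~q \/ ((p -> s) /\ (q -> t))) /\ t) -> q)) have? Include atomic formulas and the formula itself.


Formula: (((p -> p) \/ ((~~q \/ ((r -> s) \/ ~q)) -> p)) \/ (((~q \/ ((p -> s) /\ (q -> t))) /\ t) -> q))
Subformulas found:
  1. r
  2. q
  3. s
  4. t
  5. p
  6. ~q
  7. ~~q
  8. (p -> s)
  9. (q -> t)
  10. (p -> p)
  11. (r -> s)
  12. ((r -> s) \/ ~q)
  13. ((p -> s) /\ (q -> t))
  14. (~~q \/ ((r -> s) \/ ~q))
  15. (~q \/ ((p -> s) /\ (q -> t)))
  16. ((~~q \/ ((r -> s) \/ ~q)) -> p)
  17. ((~q \/ ((p -> s) /\ (q -> t))) /\ t)
  18. (((~q \/ ((p -> s) /\ (q -> t))) /\ t) -> q)
  19. ((p -> p) \/ ((~~q \/ ((r -> s) \/ ~q)) -> p))
  20. (((p -> p) \/ ((~~q \/ ((r -> s) \/ ~q)) -> p)) \/ (((~q \/ ((p -> s) /\ (q -> t))) /\ t) -> q))
Total distinct subformulas = 20

20


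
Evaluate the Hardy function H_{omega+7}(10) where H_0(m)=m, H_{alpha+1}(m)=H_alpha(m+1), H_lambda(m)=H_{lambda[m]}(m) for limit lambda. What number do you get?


H_{omega+7}(10):
Unwind the 7 successor steps: H_{omega+7}(10) = H_omega(10+7) = H_omega(17).
H_omega(m) = H_m(m) = m + m = 2m.
Result = 2 * 17 = 34

34


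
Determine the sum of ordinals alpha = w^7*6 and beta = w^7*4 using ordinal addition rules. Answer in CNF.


Ordinal addition w^7*6 + w^7*4:
Both terms have the same exponent 7.
w^e*c + w^e*d = w^e*(c+d).
Result = w^7*(6+4) = w^7*10

w^7*10


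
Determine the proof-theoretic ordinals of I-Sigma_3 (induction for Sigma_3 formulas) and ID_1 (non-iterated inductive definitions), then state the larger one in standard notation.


Proof-theoretic ordinal of I-Sigma_3 (induction for Sigma_3 formulas): omega^(omega^(omega^omega))
Proof-theoretic ordinal of ID_1 (non-iterated inductive definitions): psi_0(epsilon_{Omega+1})
Comparing: omega^(omega^(omega^omega)) < psi_0(epsilon_{Omega+1}).
The larger ordinal is psi_0(epsilon_{Omega+1}) (from ID_1 (non-iterated inductive definitions)).

psi_0(epsilon_{Omega+1})


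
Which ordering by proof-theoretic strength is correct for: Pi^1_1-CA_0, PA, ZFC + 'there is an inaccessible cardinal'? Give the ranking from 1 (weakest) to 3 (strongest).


Ordering by consistency strength:
1. PA
2. Pi^1_1-CA_0
3. ZFC + 'there is an inaccessible cardinal'


Pi^1_1-CA_0=2, PA=1, ZFC + 'there is an inaccessible cardinal'=3


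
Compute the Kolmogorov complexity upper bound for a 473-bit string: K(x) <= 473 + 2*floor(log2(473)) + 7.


floor(log2(473)) = 8
2 * 8 = 16
K(x) <= 473 + 16 + 7 = 496

496


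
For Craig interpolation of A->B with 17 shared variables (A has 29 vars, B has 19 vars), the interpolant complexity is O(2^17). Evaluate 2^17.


Shared atoms = 17
Craig interpolant size bound = 2^17
= 131072

131072


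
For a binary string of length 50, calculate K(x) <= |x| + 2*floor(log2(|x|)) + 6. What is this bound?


floor(log2(50)) = 5
2 * 5 = 10
K(x) <= 50 + 10 + 6 = 66

66


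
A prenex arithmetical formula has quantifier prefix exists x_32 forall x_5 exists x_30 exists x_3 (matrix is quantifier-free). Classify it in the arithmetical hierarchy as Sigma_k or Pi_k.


Leading quantifier is exists, so the class is Sigma.
Number of quantifier blocks = alternations + 1 = 2 + 1 = 3.
Classification: Sigma_3

Sigma_3


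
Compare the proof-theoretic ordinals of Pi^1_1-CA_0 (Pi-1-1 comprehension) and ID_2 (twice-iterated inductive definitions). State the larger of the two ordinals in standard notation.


Proof-theoretic ordinal of Pi^1_1-CA_0 (Pi-1-1 comprehension): psi_0(Omega_omega)
Proof-theoretic ordinal of ID_2 (twice-iterated inductive definitions): psi_0(epsilon_{Omega_2+1})
Comparing: psi_0(epsilon_{Omega_2+1}) < psi_0(Omega_omega).
The larger ordinal is psi_0(Omega_omega) (from Pi^1_1-CA_0 (Pi-1-1 comprehension)).

psi_0(Omega_omega)


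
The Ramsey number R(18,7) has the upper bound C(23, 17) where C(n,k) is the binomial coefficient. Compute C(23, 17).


R(18,7) <= C(18+7-2, 18-1) = C(23, 17)
C(23, 17) = 23! / (17! * 6!)
= 100947

100947


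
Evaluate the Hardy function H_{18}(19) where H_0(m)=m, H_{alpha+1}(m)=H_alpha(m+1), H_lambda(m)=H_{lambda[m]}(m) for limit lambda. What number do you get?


H_18(19):
For finite ordinals k, H_k(n) = n + k (each successor step adds 1).
H_18(19) = 19 + 18 = 37

37


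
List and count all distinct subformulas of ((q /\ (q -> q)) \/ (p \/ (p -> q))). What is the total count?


Formula: ((q /\ (q -> q)) \/ (p \/ (p -> q)))
Subformulas found:
  1. q
  2. p
  3. (q -> q)
  4. (p -> q)
  5. (p \/ (p -> q))
  6. (q /\ (q -> q))
  7. ((q /\ (q -> q)) \/ (p \/ (p -> q)))
Total distinct subformulas = 7

7


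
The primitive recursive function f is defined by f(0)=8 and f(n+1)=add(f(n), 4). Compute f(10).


f(0) = 8
f(1) = add(f(0), 4) = add(8, 4) = 12
f(2) = add(f(1), 4) = add(12, 4) = 16
f(3) = add(f(2), 4) = add(16, 4) = 20
f(4) = add(f(3), 4) = add(20, 4) = 24
f(5) = add(f(4), 4) = add(24, 4) = 28
f(6) = add(f(5), 4) = add(28, 4) = 32
f(7) = add(f(6), 4) = add(32, 4) = 36
f(8) = add(f(7), 4) = add(36, 4) = 40
f(9) = add(f(8), 4) = add(40, 4) = 44
f(10) = add(f(9), 4) = add(44, 4) = 48


48


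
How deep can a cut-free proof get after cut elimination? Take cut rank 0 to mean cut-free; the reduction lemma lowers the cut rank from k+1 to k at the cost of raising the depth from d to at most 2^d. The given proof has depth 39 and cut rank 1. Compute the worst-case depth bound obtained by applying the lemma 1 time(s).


Each rank reduction sends depth d to at most 2^d; cut rank r needs r reductions.
2_0(39) = 39
2_1(39) = 2^39 = 549755813888
Cut-free depth bound = 549755813888

549755813888


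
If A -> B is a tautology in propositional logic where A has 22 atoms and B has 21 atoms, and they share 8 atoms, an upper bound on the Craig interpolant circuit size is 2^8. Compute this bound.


Shared atoms = 8
Craig interpolant size bound = 2^8
= 256

256


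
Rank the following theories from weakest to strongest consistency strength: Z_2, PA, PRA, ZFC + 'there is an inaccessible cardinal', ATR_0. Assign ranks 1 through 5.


Ordering by consistency strength:
1. PRA
2. PA
3. ATR_0
4. Z_2
5. ZFC + 'there is an inaccessible cardinal'


Z_2=4, PA=2, PRA=1, ZFC + 'there is an inaccessible cardinal'=5, ATR_0=3


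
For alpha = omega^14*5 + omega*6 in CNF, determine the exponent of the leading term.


CNF: omega^14*5 + omega*6
The leading term is omega^14*5, which has exponent 14.

14


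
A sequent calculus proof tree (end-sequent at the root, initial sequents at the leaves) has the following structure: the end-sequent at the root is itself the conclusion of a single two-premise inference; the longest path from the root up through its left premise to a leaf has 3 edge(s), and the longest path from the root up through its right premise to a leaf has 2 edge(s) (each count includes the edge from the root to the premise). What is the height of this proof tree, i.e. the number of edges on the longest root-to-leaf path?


Longest path through the left premise: 3 edges (measured from the branching sequent)
Longest path through the right premise: 2 edges
Height of the subtree rooted at the branching sequent: max(3, 2) = 3
The branching sequent is the root itself.
Total height = 3

3


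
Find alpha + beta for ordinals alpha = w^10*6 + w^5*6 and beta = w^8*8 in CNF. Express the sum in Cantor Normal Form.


Ordinal addition (w^10*6 + w^5*6) + w^8*8:
alpha's leading term has exponent 10 > beta's exponent 8, so it survives.
alpha's tail term has exponent 5 < beta's exponent 8, so it is absorbed by beta.
In ordinal addition, any term followed by a strictly larger-exponent term is absorbed.
Result = w^10*6 + w^8*8

w^10*6 + w^8*8


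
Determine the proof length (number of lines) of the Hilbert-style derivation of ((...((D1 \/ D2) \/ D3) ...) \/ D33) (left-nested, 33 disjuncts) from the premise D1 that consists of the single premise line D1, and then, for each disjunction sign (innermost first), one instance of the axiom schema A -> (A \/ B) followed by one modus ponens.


Building the left-nested 33-ary disjunction from D1:
- 1 premise line (D1)
- 33 disjuncts means 32 disjunction signs; each needs 1 axiom instance + 1 MP = 2 lines: 2 * 32 = 64
Total = 1 + 64 = 65 lines.

65


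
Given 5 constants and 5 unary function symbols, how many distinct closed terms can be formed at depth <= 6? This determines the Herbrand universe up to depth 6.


Herbrand terms by depth:
Depth 0: 5 constants
Depth 1: 25 new terms (running total: 30)
Depth 2: 125 new terms (running total: 155)
Depth 3: 625 new terms (running total: 780)
Depth 4: 3125 new terms (running total: 3905)
Depth 5: 15625 new terms (running total: 19530)
Depth 6: 78125 new terms (running total: 97655)
Total distinct ground terms = 97655

97655


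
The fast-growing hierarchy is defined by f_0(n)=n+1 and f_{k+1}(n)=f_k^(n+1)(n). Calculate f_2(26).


f_2(26) = f_1^27(26)
f_1(m) = 2m + 1.
Iterating: f_1^k(n) = 2^k*(n+1) - 1.
f_2(26) = 2^27*(26+1) - 1 = 134217728*27 - 1 = 3623878655

3623878655


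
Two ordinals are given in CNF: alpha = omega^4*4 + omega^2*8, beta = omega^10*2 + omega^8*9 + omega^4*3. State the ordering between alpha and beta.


Compare term by term from highest exponent:
alpha = omega^4*4 + omega^2*8
beta = omega^10*2 + omega^8*9 + omega^4*3
Term 1: alpha has omega^4*4, beta has omega^10*2
Term 2: alpha has omega^2*8, beta has omega^8*9
Term 3: alpha has omega^0*0, beta has omega^4*3
Result: alpha < beta

alpha < beta


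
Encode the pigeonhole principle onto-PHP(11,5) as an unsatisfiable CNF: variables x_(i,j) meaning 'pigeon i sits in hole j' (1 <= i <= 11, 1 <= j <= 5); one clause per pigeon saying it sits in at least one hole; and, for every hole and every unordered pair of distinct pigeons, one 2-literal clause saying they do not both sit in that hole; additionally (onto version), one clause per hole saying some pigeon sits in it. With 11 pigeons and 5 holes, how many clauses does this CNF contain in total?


onto-PHP(11,5): 11 pigeons, 5 holes, 11*5 = 55 variables.
- pigeon clauses: one per pigeon -> 11 clauses
- hole clauses: 5 holes * C(11,2) = 5 * 55 -> 275 clauses
- onto clauses: one per hole -> 5 clauses
Total clauses = 11 + 275 + 5 = 291

291


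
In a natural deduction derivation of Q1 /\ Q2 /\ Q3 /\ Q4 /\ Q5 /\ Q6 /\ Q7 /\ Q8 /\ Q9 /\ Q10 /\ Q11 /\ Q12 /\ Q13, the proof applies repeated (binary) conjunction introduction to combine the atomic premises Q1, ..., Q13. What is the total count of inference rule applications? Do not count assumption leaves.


The target conjunction has 13 conjuncts, i.e. 12 binary /\ connectives.
Each conjunction-intro joins two pieces, so 13 atoms require 13-1 = 12 applications.
Total inference nodes = 12

12


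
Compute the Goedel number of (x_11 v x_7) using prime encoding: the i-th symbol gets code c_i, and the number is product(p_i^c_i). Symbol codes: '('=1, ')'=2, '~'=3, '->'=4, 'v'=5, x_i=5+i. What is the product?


Formula: (x_11 v x_7)
Symbol codes: [1, 16, 5, 12, 2]
Primes: [2, 3, 5, 7, 11]
p_1^1 = 2^1 = 2
p_2^16 = 3^16 = 43046721
p_3^5 = 5^5 = 3125
p_4^12 = 7^12 = 13841287201
p_5^2 = 11^2 = 121
Product = 450590408994377927756250

450590408994377927756250


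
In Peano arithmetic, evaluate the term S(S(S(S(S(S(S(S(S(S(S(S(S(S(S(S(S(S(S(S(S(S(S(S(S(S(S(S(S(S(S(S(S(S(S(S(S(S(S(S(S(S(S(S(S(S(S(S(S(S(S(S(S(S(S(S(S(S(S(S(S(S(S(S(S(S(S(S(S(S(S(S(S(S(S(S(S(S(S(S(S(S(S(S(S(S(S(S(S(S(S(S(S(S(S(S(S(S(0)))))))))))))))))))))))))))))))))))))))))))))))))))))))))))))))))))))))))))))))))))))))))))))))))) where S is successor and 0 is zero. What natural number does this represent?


Counting successors applied to 0:
98 applications of S to 0 = 98

98


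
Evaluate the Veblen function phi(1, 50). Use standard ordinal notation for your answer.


phi(1, 50):
phi(1, beta) = epsilon_beta (the beta-th epsilon number).
phi(1, 50) = epsilon_50

epsilon_50


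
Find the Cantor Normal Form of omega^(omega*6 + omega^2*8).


omega^(omega*6 + omega^2*8):
In ordinal addition a term is absorbed by a following term of strictly larger exponent: 1 < 2, so omega*6 + omega^2*8 = omega^2*8.
omega raised to a CNF ordinal is a single CNF term: Result = omega^(omega^2*8)

omega^(omega^2*8)


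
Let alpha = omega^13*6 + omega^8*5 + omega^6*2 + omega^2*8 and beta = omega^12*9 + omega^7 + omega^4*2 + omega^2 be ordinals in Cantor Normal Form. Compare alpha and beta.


Compare term by term from highest exponent:
alpha = omega^13*6 + omega^8*5 + omega^6*2 + omega^2*8
beta = omega^12*9 + omega^7 + omega^4*2 + omega^2
Term 1: alpha has omega^13*6, beta has omega^12*9
Term 2: alpha has omega^8*5, beta has omega^7*1
Term 3: alpha has omega^6*2, beta has omega^4*2
Term 4: alpha has omega^2*8, beta has omega^2*1
Result: alpha > beta

alpha > beta


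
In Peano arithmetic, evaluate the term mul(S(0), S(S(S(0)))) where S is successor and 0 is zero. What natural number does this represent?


mul(S^1(0), S^3(0)):
S^1(0) = 1
S^3(0) = 3
1 * 3 = 3

3


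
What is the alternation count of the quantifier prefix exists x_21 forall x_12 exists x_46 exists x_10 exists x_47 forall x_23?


Walk the prefix and count type changes:
  position 1: exists -> forall <-- alternation
  position 2: forall -> exists <-- alternation
  position 3: exists -> exists
  position 4: exists -> exists
  position 5: exists -> forall <-- alternation
Total alternations = 3

3


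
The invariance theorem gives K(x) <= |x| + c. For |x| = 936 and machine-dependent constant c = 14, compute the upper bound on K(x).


K(x) <= |x| + c = 936 + 14 = 950

950


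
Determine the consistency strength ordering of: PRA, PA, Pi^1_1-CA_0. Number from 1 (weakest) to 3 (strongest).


Ordering by consistency strength:
1. PRA
2. PA
3. Pi^1_1-CA_0


PRA=1, PA=2, Pi^1_1-CA_0=3


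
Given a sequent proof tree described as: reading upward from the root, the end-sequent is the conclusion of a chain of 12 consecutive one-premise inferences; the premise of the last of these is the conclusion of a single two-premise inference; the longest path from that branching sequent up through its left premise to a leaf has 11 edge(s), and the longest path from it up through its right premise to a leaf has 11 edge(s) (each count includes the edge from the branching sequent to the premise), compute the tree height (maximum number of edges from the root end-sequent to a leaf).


Longest path through the left premise: 11 edges (measured from the branching sequent)
Longest path through the right premise: 11 edges
Height of the subtree rooted at the branching sequent: max(11, 11) = 11
The branching sequent sits 12 edges above the root (the chain of one-premise inferences), so height = 11 + 12 = 23

23


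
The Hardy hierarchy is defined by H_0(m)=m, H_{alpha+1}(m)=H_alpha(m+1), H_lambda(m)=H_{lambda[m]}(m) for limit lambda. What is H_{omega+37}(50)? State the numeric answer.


H_{omega+37}(50):
Unwind the 37 successor steps: H_{omega+37}(50) = H_omega(50+37) = H_omega(87).
H_omega(m) = H_m(m) = m + m = 2m.
Result = 2 * 87 = 174

174


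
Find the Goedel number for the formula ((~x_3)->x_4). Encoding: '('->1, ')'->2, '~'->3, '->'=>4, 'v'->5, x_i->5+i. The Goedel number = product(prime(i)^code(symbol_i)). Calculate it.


Formula: ((~x_3)->x_4)
Symbol codes: [1, 1, 3, 8, 2, 4, 9, 2]
Primes: [2, 3, 5, 7, 11, 13, 17, 19]
p_1^1 = 2^1 = 2
p_2^1 = 3^1 = 3
p_3^3 = 5^3 = 125
p_4^8 = 7^8 = 5764801
p_5^2 = 11^2 = 121
p_6^4 = 13^4 = 28561
p_7^9 = 17^9 = 118587876497
p_8^2 = 19^2 = 361
Product = 639663923190673000372235232750

639663923190673000372235232750


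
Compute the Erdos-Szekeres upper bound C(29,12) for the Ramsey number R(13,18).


R(13,18) <= C(13+18-2, 13-1) = C(29, 12)
C(29, 12) = 29! / (12! * 17!)
= 51895935

51895935


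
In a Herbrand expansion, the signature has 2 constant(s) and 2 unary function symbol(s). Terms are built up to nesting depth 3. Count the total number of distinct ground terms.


Herbrand terms by depth:
Depth 0: 2 constants
Depth 1: 4 new terms (running total: 6)
Depth 2: 8 new terms (running total: 14)
Depth 3: 16 new terms (running total: 30)
Total distinct ground terms = 30

30


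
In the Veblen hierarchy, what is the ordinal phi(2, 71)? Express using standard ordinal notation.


phi(2, 71):
phi(2, beta) = zeta_beta (the beta-th zeta number, fixed point of epsilon).
phi(2, 71) = zeta_71

zeta_71


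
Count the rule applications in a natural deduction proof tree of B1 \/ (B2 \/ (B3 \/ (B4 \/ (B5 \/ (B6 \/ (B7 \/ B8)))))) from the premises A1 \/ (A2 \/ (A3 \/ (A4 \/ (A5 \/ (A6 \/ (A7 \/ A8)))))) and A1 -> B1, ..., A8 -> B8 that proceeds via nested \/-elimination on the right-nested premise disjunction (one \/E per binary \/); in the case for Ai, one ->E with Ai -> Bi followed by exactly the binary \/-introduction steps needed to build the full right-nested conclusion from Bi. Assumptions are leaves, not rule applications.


Constructive dilemma with 8 branches, all disjunctions right-nested:
- \/E: the premise has 7 binary \/, each eliminated once: 7 nodes.
- ->E: one per case (Ai with Ai -> Bi gives Bi): 8 nodes.
- \/I: in case i < n, Bi needs 1 step to form Bi \/ (B(i+1) \/ ...) and then i-1 steps to prepend B(i-1), ..., B1, i.e. i steps; in case i = n, B8 needs 7 prepend steps.
  \/I total = (1 + 2 + ... + 7) + 7 = 28 + 7 = 35 nodes.
Total = 7 + 8 + 35 = 50

50


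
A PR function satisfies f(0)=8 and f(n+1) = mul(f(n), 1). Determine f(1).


f(0) = 8
f(1) = mul(f(0), 1) = mul(8, 1) = 8


8


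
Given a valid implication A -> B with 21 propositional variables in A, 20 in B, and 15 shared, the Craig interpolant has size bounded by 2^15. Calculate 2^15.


Shared atoms = 15
Craig interpolant size bound = 2^15
= 32768

32768


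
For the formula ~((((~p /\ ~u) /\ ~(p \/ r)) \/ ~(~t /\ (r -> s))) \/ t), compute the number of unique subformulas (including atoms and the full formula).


Formula: ~((((~p /\ ~u) /\ ~(p \/ r)) \/ ~(~t /\ (r -> s))) \/ t)
Subformulas found:
  1. r
  2. u
  3. s
  4. t
  5. p
  6. ~t
  7. ~p
  8. ~u
  9. (r -> s)
  10. (p \/ r)
  11. ~(p \/ r)
  12. (~p /\ ~u)
  13. (~t /\ (r -> s))
  14. ~(~t /\ (r -> s))
  15. ((~p /\ ~u) /\ ~(p \/ r))
  16. (((~p /\ ~u) /\ ~(p \/ r)) \/ ~(~t /\ (r -> s)))
  17. ((((~p /\ ~u) /\ ~(p \/ r)) \/ ~(~t /\ (r -> s))) \/ t)
  18. ~((((~p /\ ~u) /\ ~(p \/ r)) \/ ~(~t /\ (r -> s))) \/ t)
Total distinct subformulas = 18

18


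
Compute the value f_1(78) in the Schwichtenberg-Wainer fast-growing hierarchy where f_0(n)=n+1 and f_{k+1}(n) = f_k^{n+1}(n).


f_1(78) = f_0^79(78)
f_0 adds 1 each time, applied 79 times.
f_1(78) = 78 + 79 = 157

157


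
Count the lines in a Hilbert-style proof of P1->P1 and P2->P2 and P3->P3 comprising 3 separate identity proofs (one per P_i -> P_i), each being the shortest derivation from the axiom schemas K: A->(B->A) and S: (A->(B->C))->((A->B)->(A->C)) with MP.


The shortest proof of A->A from K and S in the Hilbert calculus has exactly 5 lines:
(1) K instance A->((A->A)->A), (2) S instance, (3) MP on 1,2, (4) K instance A->(A->A), (5) MP on 3,4.
For 3 independent identities: 3 * 5 = 15 lines total.

15


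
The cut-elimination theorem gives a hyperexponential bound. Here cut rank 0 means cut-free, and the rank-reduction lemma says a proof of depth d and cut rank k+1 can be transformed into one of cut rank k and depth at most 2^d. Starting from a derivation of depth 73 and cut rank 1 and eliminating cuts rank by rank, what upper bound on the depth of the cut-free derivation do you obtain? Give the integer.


Each rank reduction sends depth d to at most 2^d; cut rank r needs r reductions.
2_0(73) = 73
2_1(73) = 2^73 = 9444732965739290427392
Cut-free depth bound = 9444732965739290427392

9444732965739290427392


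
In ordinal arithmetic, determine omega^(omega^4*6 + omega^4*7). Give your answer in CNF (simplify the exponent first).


omega^(omega^4*6 + omega^4*7):
Both terms of the exponent have the same exponent 4, so they merge: omega^4*6 + omega^4*7 = omega^4*(6+7) = omega^4*13.
omega raised to a CNF ordinal is a single CNF term: Result = omega^(omega^4*13)

omega^(omega^4*13)


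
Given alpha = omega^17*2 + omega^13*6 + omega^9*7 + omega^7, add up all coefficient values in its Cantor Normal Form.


CNF: omega^17*2 + omega^13*6 + omega^9*7 + omega^7
Coefficients: 2 + 6 + 7 + 1 = 16

16


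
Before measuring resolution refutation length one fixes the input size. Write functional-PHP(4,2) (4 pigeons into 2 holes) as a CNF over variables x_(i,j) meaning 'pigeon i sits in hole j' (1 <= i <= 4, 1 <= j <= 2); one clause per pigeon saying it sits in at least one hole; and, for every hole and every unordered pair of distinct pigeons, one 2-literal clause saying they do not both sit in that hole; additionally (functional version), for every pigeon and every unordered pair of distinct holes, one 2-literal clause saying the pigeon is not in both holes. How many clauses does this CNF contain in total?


functional-PHP(4,2): 4 pigeons, 2 holes, 4*2 = 8 variables.
- pigeon clauses: one per pigeon -> 4 clauses
- hole clauses: 2 holes * C(4,2) = 2 * 6 -> 12 clauses
- functional clauses: 4 pigeons * C(2,2) = 4 * 1 -> 4 clauses
Total clauses = 4 + 12 + 4 = 20

20


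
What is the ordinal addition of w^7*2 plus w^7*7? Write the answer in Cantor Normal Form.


Ordinal addition w^7*2 + w^7*7:
Both terms have the same exponent 7.
w^e*c + w^e*d = w^e*(c+d).
Result = w^7*(2+7) = w^7*9

w^7*9


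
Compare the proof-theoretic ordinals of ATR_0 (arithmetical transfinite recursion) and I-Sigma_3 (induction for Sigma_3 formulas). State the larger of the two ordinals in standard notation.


Proof-theoretic ordinal of ATR_0 (arithmetical transfinite recursion): Gamma_0
Proof-theoretic ordinal of I-Sigma_3 (induction for Sigma_3 formulas): omega^(omega^(omega^omega))
Comparing: omega^(omega^(omega^omega)) < Gamma_0.
The larger ordinal is Gamma_0 (from ATR_0 (arithmetical transfinite recursion)).

Gamma_0
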